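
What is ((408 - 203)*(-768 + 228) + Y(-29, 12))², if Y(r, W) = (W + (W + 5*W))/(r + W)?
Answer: 3541863776256/289 ≈ 1.2256e+10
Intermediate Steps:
Y(r, W) = 7*W/(W + r) (Y(r, W) = (W + 6*W)/(W + r) = (7*W)/(W + r) = 7*W/(W + r))
((408 - 203)*(-768 + 228) + Y(-29, 12))² = ((408 - 203)*(-768 + 228) + 7*12/(12 - 29))² = (205*(-540) + 7*12/(-17))² = (-110700 + 7*12*(-1/17))² = (-110700 - 84/17)² = (-1881984/17)² = 3541863776256/289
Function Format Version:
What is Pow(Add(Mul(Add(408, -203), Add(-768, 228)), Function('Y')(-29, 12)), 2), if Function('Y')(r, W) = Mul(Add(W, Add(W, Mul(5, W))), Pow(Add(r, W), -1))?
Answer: Rational(3541863776256, 289) ≈ 1.2256e+10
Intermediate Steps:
Function('Y')(r, W) = Mul(7, W, Pow(Add(W, r), -1)) (Function('Y')(r, W) = Mul(Add(W, Mul(6, W)), Pow(Add(W, r), -1)) = Mul(Mul(7, W), Pow(Add(W, r), -1)) = Mul(7, W, Pow(Add(W, r), -1)))
Pow(Add(Mul(Add(408, -203), Add(-768, 228)), Function('Y')(-29, 12)), 2) = Pow(Add(Mul(Add(408, -203), Add(-768, 228)), Mul(7, 12, Pow(Add(12, -29), -1))), 2) = Pow(Add(Mul(205, -540), Mul(7, 12, Pow(-17, -1))), 2) = Pow(Add(-110700, Mul(7, 12, Rational(-1, 17))), 2) = Pow(Add(-110700, Rational(-84, 17)), 2) = Pow(Rational(-1881984, 17), 2) = Rational(3541863776256, 289)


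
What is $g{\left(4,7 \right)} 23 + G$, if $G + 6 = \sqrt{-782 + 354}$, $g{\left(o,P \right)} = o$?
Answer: $86 + 2 i \sqrt{107} \approx 86.0 + 20.688 i$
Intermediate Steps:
$G = -6 + 2 i \sqrt{107}$ ($G = -6 + \sqrt{-782 + 354} = -6 + \sqrt{-428} = -6 + 2 i \sqrt{107} \approx -6.0 + 20.688 i$)
$g{\left(4,7 \right)} 23 + G = 4 \cdot 23 - \left(6 - 2 i \sqrt{107}\right) = 92 - \left(6 - 2 i \sqrt{107}\right) = 86 + 2 i \sqrt{107}$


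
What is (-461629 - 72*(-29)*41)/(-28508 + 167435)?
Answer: -376021/138927 ≈ -2.7066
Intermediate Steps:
(-461629 - 72*(-29)*41)/(-28508 + 167435) = (-461629 + 2088*41)/138927 = (-461629 + 85608)*(1/138927) = -376021*1/138927 = -376021/138927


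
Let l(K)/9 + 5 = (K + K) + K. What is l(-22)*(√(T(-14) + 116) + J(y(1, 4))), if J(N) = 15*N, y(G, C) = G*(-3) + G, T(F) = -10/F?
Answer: 19170 - 639*√5719/7 ≈ 12267.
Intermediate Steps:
y(G, C) = -2*G (y(G, C) = -3*G + G = -2*G)
l(K) = -45 + 27*K (l(K) = -45 + 9*((K + K) + K) = -45 + 9*(2*K + K) = -45 + 9*(3*K) = -45 + 27*K)
l(-22)*(√(T(-14) + 116) + J(y(1, 4))) = (-45 + 27*(-22))*(√(-10/(-14) + 116) + 15*(-2*1)) = (-45 - 594)*(√(-10*(-1/14) + 116) + 15*(-2)) = -639*(√(5/7 + 116) - 30) = -639*(√(817/7) - 30) = -639*(√5719/7 - 30) = -639*(-30 + √5719/7) = 19170 - 639*√5719/7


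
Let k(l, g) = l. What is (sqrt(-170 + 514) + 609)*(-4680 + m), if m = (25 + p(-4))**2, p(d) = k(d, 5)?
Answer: -2581551 - 8478*sqrt(86) ≈ -2.6602e+6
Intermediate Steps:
p(d) = d
m = 441 (m = (25 - 4)**2 = 21**2 = 441)
(sqrt(-170 + 514) + 609)*(-4680 + m) = (sqrt(-170 + 514) + 609)*(-4680 + 441) = (sqrt(344) + 609)*(-4239) = (2*sqrt(86) + 609)*(-4239) = (609 + 2*sqrt(86))*(-4239) = -2581551 - 8478*sqrt(86)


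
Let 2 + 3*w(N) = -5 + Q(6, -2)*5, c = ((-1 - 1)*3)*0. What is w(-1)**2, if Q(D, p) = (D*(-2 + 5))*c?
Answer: 49/9 ≈ 5.4444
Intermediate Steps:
c = 0 (c = -2*3*0 = -6*0 = 0)
Q(D, p) = 0 (Q(D, p) = (D*(-2 + 5))*0 = (D*3)*0 = (3*D)*0 = 0)
w(N) = -7/3 (w(N) = -2/3 + (-5 + 0*5)/3 = -2/3 + (-5 + 0)/3 = -2/3 + (1/3)*(-5) = -2/3 - 5/3 = -7/3)
w(-1)**2 = (-7/3)**2 = 49/9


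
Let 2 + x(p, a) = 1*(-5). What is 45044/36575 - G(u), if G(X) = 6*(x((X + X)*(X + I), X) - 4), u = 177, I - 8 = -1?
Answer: 2458994/36575 ≈ 67.232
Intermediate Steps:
I = 7 (I = 8 - 1 = 7)
x(p, a) = -7 (x(p, a) = -2 + 1*(-5) = -2 - 5 = -7)
G(X) = -66 (G(X) = 6*(-7 - 4) = 6*(-11) = -66)
45044/36575 - G(u) = 45044/36575 - 1*(-66) = 45044*(1/36575) + 66 = 45044/36575 + 66 = 2458994/36575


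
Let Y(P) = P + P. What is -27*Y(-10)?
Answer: 540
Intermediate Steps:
Y(P) = 2*P
-27*Y(-10) = -54*(-10) = -27*(-20) = 540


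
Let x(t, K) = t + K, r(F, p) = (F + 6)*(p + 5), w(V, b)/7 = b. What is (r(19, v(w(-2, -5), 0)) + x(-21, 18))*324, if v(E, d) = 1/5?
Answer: 41148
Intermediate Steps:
w(V, b) = 7*b
v(E, d) = 1/5
r(F, p) = (5 + p)*(6 + F) (r(F, p) = (6 + F)*(5 + p) = (5 + p)*(6 + F))
x(t, K) = K + t
(r(19, v(w(-2, -5), 0)) + x(-21, 18))*324 = ((30 + 5*19 + 6*(1/5) + 19*(1/5)) + (18 - 21))*324 = ((30 + 95 + 6/5 + 19/5) - 3)*324 = (130 - 3)*324 = 127*324 = 41148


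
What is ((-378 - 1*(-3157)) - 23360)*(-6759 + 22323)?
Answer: -320322684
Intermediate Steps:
((-378 - 1*(-3157)) - 23360)*(-6759 + 22323) = ((-378 + 3157) - 23360)*15564 = (2779 - 23360)*15564 = -20581*15564 = -320322684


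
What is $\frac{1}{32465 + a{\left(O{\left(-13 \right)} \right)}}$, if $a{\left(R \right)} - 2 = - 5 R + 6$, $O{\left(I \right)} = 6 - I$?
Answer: $\frac{1}{32378} \approx 3.0885 \cdot 10^{-5}$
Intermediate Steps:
$a{\left(R \right)} = 8 - 5 R$ ($a{\left(R \right)} = 2 - \left(-6 + 5 R\right) = 8 - 5 R$)
$\frac{1}{32465 + a{\left(O{\left(-13 \right)} \right)}} = \frac{1}{32465 + \left(8 - 5 \left(6 - -13\right)\right)} = \frac{1}{32465 + \left(8 - 5 \left(6 + 13\right)\right)} = \frac{1}{32465 + \left(8 - 95\right)} = \frac{1}{32465 - 87} = \frac{1}{32378}$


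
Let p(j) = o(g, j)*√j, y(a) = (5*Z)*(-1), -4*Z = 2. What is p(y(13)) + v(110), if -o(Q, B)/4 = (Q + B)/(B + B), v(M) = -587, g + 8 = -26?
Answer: -587 + 63*√10/5 ≈ -547.16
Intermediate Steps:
g = -34 (g = -8 - 26 = -34)
Z = -½ (Z = -¼*2 = -½ ≈ -0.50000)
y(a) = 5/2 (y(a) = (5*(-½))*(-1) = -5/2*(-1) = 5/2)
o(Q, B) = -2*(B + Q)/B (o(Q, B) = -4*(Q + B)/(B + B) = -4*(B + Q)/(2*B) = -4*(B + Q)*1/(2*B) = -2*(B + Q)/B)
p(j) = √j*(-2 + 68/j) (p(j) = (-2 - 2*(-34)/j)*√j = (-2 + 68/j)*√j = √j*(-2 + 68/j))
p(y(13)) + v(110) = 2*(34 - 1*5/2)/√(5/2) - 587 = 2*(√10/5)*(34 - 5/2) - 587 = 2*(√10/5)*(63/2) - 587 = 63*√10/5 - 587 = -587 + 63*√10/5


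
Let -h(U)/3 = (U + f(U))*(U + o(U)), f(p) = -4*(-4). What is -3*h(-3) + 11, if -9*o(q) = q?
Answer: -301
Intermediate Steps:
o(q) = -q/9
f(p) = 16
h(U) = -8*U*(16 + U)/3 (h(U) = -3*(U + 16)*(U - U/9) = -3*(16 + U)*8*U/9 = -8*U*(16 + U)/3)
-3*h(-3) + 11 = -8*(-3)*(-16 - 1*(-3)) + 11 = -8*(-3)*(-16 + 3) + 11 = -8*(-3)*(-13) + 11 = -3*104 + 11 = -312 + 11 = -301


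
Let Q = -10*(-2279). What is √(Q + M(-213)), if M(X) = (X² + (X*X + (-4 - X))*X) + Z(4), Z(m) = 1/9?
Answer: I*√86759594/3 ≈ 3104.8*I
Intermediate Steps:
Z(m) = ⅑
M(X) = ⅑ + X² + X*(-4 + X² - X) (M(X) = (X² + (X*X + (-4 - X))*X) + ⅑ = (X² + (X² + (-4 - X))*X) + ⅑ = (X² + (-4 + X² - X)*X) + ⅑ = (X² + X*(-4 + X² - X)) + ⅑ = ⅑ + X² + X*(-4 + X² - X))
Q = 22790
√(Q + M(-213)) = √(22790 + (⅑ + (-213)³ - 4*(-213))) = √(22790 + (⅑ - 9663597 + 852)) = √(22790 - 86964704/9) = √(-86759594/9) = I*√86759594/3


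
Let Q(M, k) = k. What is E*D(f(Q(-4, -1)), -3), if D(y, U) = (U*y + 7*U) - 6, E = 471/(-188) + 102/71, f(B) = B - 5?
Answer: 128385/13348 ≈ 9.6183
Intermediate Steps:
f(B) = -5 + B
E = -14265/13348 (E = 471*(-1/188) + 102*(1/71) = -471/188 + 102/71 = -14265/13348 ≈ -1.0687)
D(y, U) = -6 + 7*U + U*y (D(y, U) = (7*U + U*y) - 6 = -6 + 7*U + U*y)
E*D(f(Q(-4, -1)), -3) = -14265*(-6 + 7*(-3) - 3*(-5 - 1))/13348 = -14265*(-6 - 21 - 3*(-6))/13348 = -14265*(-6 - 21 + 18)/13348 = -14265/13348*(-9) = 128385/13348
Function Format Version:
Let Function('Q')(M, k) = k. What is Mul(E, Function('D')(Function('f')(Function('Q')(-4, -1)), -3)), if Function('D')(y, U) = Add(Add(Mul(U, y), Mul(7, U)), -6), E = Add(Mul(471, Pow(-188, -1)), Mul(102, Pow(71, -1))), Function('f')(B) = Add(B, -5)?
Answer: Rational(128385, 13348) ≈ 9.6183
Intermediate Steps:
Function('f')(B) = Add(-5, B)
E = Rational(-14265, 13348) (E = Add(Mul(471, Rational(-1, 188)), Mul(102, Rational(1, 71))) = Add(Rational(-471, 188), Rational(102, 71)) = Rational(-14265, 13348) ≈ -1.0687)
Function('D')(y, U) = Add(-6, Mul(7, U), Mul(U, y)) (Function('D')(y, U) = Add(Add(Mul(7, U), Mul(U, y)), -6) = Add(-6, Mul(7, U), Mul(U, y)))
Mul(E, Function('D')(Function('f')(Function('Q')(-4, -1)), -3)) = Mul(Rational(-14265, 13348), Add(-6, Mul(7, -3), Mul(-3, Add(-5, -1)))) = Mul(Rational(-14265, 13348), Add(-6, -21, Mul(-3, -6))) = Mul(Rational(-14265, 13348), Add(-6, -21, 18)) = Mul(Rational(-14265, 13348), -9) = Rational(128385, 13348)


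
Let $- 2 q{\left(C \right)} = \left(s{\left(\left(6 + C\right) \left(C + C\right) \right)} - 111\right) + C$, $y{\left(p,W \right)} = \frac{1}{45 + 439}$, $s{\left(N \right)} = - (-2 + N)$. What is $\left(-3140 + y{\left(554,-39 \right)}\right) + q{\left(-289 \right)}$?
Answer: $\frac{38161465}{484} \approx 78846.0$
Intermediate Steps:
$s{\left(N \right)} = 2 - N$
$y{\left(p,W \right)} = \frac{1}{484}$
$q{\left(C \right)} = \frac{109}{2} - \frac{C}{2} + C \left(6 + C\right)$ ($q{\left(C \right)} = - \frac{\left(\left(2 - \left(6 + C\right) \left(C + C\right)\right) - 111\right) + C}{2} = - \frac{\left(\left(2 - \left(6 + C\right) 2 C\right) - 111\right) + C}{2} = - \frac{\left(\left(2 - 2 C \left(6 + C\right)\right) - 111\right) + C}{2} = - \frac{\left(-109 - 2 C \left(6 + C\right)\right) + C}{2} = - \frac{-109 + C - 2 C \left(6 + C\right)}{2} = \frac{109}{2} - \frac{C}{2} + C \left(6 + C\right)$)
$\left(-3140 + y{\left(554,-39 \right)}\right) + q{\left(-289 \right)} = \left(-3140 + \frac{1}{484}\right) - \left(-199 + 289 \left(6 - 289\right)\right) = - \frac{1519759}{484} + \left(\frac{109}{2} + \frac{289}{2} - -81787\right) = - \frac{1519759}{484} + \left(\frac{109}{2} + \frac{289}{2} + 81787\right) = - \frac{1519759}{484} + 81986 = \frac{38161465}{484}$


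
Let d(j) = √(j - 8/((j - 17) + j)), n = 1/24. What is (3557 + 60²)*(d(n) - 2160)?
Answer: -15459120 + 7157*√3053526/2436 ≈ -1.5454e+7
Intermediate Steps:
n = 1/24 ≈ 0.041667
d(j) = √(j - 8/(-17 + 2*j)) (d(j) = √(j - 8/((-17 + j) + j)) = √(j - 8/(-17 + 2*j)))
(3557 + 60²)*(d(n) - 2160) = (3557 + 60²)*(√((-8 + (-17 + 2*(1/24))/24)/(-17 + 2*(1/24))) - 2160) = (3557 + 3600)*(√((-8 + (-17 + 1/12)/24)/(-17 + 1/12)) - 2160) = 7157*(√((-8 + (1/24)*(-203/12))/(-203/12)) - 2160) = 7157*(√(-12*(-8 - 203/288)/203) - 2160) = 7157*(√(-12/203*(-2507/288)) - 2160) = 7157*(√(2507/4872) - 2160) = 7157*(√3053526/2436 - 2160) = 7157*(-2160 + √3053526/2436) = -15459120 + 7157*√3053526/2436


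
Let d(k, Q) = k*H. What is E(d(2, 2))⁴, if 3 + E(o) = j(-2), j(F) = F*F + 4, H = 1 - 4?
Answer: 625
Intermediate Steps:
H = -3
d(k, Q) = -3*k (d(k, Q) = k*(-3) = -3*k)
j(F) = 4 + F² (j(F) = F² + 4 = 4 + F²)
E(o) = 5 (E(o) = -3 + (4 + (-2)²) = -3 + (4 + 4) = -3 + 8 = 5)
E(d(2, 2))⁴ = 5⁴ = 625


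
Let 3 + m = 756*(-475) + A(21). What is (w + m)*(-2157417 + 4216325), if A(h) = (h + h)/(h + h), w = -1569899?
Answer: -3971635590908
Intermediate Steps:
A(h) = 1 (A(h) = (2*h)/((2*h)) = (2*h)*(1/(2*h)) = 1)
m = -359102 (m = -3 + (756*(-475) + 1) = -3 + (-359100 + 1) = -3 - 359099 = -359102)
(w + m)*(-2157417 + 4216325) = (-1569899 - 359102)*(-2157417 + 4216325) = -1929001*2058908 = -3971635590908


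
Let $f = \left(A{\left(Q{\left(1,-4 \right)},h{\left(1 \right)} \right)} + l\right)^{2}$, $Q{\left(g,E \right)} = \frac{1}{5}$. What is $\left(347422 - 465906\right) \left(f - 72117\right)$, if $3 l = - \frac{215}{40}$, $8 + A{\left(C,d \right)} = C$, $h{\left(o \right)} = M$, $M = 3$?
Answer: $\frac{30721716330379}{3600} \approx 8.5338 \cdot 10^{9}$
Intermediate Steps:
$h{\left(o \right)} = 3$
$Q{\left(g,E \right)} = \frac{1}{5}$
$A{\left(C,d \right)} = -8 + C$
$l = - \frac{43}{24}$ ($l = \frac{\left(-215\right) \frac{1}{40}}{3} = \frac{1}{3} \left(- \frac{43}{8}\right) = - \frac{43}{24} \approx -1.7917$)
$f = \frac{1324801}{14400}$ ($f = \left(\left(-8 + \frac{1}{5}\right) - \frac{43}{24}\right)^{2} = \left(- \frac{39}{5} - \frac{43}{24}\right)^{2} = \left(- \frac{1151}{120}\right)^{2} = \frac{1324801}{14400} \approx 92.0$)
$\left(347422 - 465906\right) \left(f - 72117\right) = \left(347422 - 465906\right) \left(\frac{1324801}{14400} - 72117\right) = \left(-118484\right) \left(- \frac{1037159999}{14400}\right) = \frac{30721716330379}{3600}$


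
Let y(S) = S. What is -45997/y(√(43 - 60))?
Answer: 45997*I*√17/17 ≈ 11156.0*I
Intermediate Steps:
-45997/y(√(43 - 60)) = -45997/√(43 - 60) = -45997*(-I*√17/17) = -(-45997)*I*√17/17 = 45997*I*√17/17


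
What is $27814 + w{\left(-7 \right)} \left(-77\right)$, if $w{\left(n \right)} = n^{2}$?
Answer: $24041$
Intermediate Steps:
$27814 + w{\left(-7 \right)} \left(-77\right) = 27814 + \left(-7\right)^{2} \left(-77\right) = 27814 + 49 \left(-77\right) = 27814 - 3773 = 24041$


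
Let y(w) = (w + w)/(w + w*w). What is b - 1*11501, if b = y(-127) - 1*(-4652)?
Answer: -431488/63 ≈ -6849.0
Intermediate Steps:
y(w) = 2*w/(w + w²) (y(w) = (2*w)/(w + w²) = 2*w/(w + w²))
b = 293075/63 (b = 2/(1 - 127) - 1*(-4652) = 2/(-126) + 4652 = 2*(-1/126) + 4652 = -1/63 + 4652 = 293075/63 ≈ 4652.0)
b - 1*11501 = 293075/63 - 1*11501 = 293075/63 - 11501 = -431488/63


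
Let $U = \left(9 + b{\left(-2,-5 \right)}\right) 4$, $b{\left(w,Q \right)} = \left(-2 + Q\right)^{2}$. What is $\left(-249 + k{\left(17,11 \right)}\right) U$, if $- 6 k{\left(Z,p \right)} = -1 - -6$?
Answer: $- \frac{173884}{3} \approx -57961.0$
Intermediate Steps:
$k{\left(Z,p \right)} = - \frac{5}{6}$ ($k{\left(Z,p \right)} = - \frac{-1 - -6}{6} = - \frac{-1 + 6}{6} = \left(- \frac{1}{6}\right) 5 = - \frac{5}{6}$)
$U = 232$ ($U = \left(9 + \left(-2 - 5\right)^{2}\right) 4 = \left(9 + \left(-7\right)^{2}\right) 4 = \left(9 + 49\right) 4 = 58 \cdot 4 = 232$)
$\left(-249 + k{\left(17,11 \right)}\right) U = \left(-249 - \frac{5}{6}\right) 232 = \left(- \frac{1499}{6}\right) 232 = - \frac{173884}{3}$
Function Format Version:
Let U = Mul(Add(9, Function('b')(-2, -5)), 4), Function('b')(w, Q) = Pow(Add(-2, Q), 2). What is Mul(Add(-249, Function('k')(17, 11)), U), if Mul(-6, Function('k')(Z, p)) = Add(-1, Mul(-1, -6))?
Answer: Rational(-173884, 3) ≈ -57961.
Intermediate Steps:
Function('k')(Z, p) = Rational(-5, 6) (Function('k')(Z, p) = Mul(Rational(-1, 6), Add(-1, Mul(-1, -6))) = Mul(Rational(-1, 6), Add(-1, 6)) = Mul(Rational(-1, 6), 5) = Rational(-5, 6))
U = 232 (U = Mul(Add(9, Pow(Add(-2, -5), 2)), 4) = Mul(Add(9, Pow(-7, 2)), 4) = Mul(Add(9, 49), 4) = Mul(58, 4) = 232)
Mul(Add(-249, Function('k')(17, 11)), U) = Mul(Add(-249, Rational(-5, 6)), 232) = Mul(Rational(-1499, 6), 232) = Rational(-173884, 3)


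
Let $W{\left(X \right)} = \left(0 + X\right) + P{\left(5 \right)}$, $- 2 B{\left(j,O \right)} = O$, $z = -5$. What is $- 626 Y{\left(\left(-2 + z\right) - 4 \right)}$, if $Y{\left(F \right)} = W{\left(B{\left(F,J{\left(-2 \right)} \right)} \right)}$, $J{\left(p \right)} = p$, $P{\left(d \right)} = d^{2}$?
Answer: $-16276$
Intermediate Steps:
$B{\left(j,O \right)} = - \frac{O}{2}$
$W{\left(X \right)} = 25 + X$ ($W{\left(X \right)} = \left(0 + X\right) + 5^{2} = X + 25 = 25 + X$)
$Y{\left(F \right)} = 26$ ($Y{\left(F \right)} = 25 - -1 = 25 + 1 = 26$)
$- 626 Y{\left(\left(-2 + z\right) - 4 \right)} = \left(-626\right) 26 = -16276$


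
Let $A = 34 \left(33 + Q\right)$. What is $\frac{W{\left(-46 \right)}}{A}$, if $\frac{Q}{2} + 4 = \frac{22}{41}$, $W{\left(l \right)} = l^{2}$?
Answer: $\frac{43378}{18173} \approx 2.3869$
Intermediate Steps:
$Q = - \frac{284}{41}$ ($Q = -8 + 2 \cdot \frac{22}{41} = -8 + \frac{44}{41} = - \frac{284}{41} \approx -6.9268$)
$A = \frac{36346}{41}$ ($A = 34 \left(33 - \frac{284}{41}\right) = 34 \cdot \frac{1069}{41} = \frac{36346}{41} \approx 886.49$)
$\frac{W{\left(-46 \right)}}{A} = \frac{\left(-46\right)^{2}}{\frac{36346}{41}} = 2116 \cdot \frac{41}{36346} = \frac{43378}{18173}$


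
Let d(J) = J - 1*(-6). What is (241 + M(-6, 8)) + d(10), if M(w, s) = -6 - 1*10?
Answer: 241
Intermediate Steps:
d(J) = 6 + J (d(J) = J + 6 = 6 + J)
M(w, s) = -16 (M(w, s) = -6 - 10 = -16)
(241 + M(-6, 8)) + d(10) = (241 - 16) + (6 + 10) = 225 + 16 = 241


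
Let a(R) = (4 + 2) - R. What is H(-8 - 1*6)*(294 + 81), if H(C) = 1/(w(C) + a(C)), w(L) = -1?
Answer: 375/19 ≈ 19.737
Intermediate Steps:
a(R) = 6 - R
H(C) = 1/(5 - C) (H(C) = 1/(-1 + (6 - C)) = 1/(5 - C))
H(-8 - 1*6)*(294 + 81) = (-1/(-5 + (-8 - 1*6)))*(294 + 81) = -1/(-5 + (-8 - 6))*375 = -1/(-5 - 14)*375 = -1/(-19)*375 = -1*(-1/19)*375 = (1/19)*375 = 375/19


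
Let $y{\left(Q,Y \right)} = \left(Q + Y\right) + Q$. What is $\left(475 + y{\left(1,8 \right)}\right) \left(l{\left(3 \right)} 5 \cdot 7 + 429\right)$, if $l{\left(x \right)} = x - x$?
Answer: $208065$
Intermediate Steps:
$l{\left(x \right)} = 0$
$y{\left(Q,Y \right)} = Y + 2 Q$
$\left(475 + y{\left(1,8 \right)}\right) \left(l{\left(3 \right)} 5 \cdot 7 + 429\right) = \left(475 + \left(8 + 2 \cdot 1\right)\right) \left(0 \cdot 5 \cdot 7 + 429\right) = \left(475 + \left(8 + 2\right)\right) \left(0 \cdot 7 + 429\right) = \left(475 + 10\right) \left(0 + 429\right) = 485 \cdot 429 = 208065$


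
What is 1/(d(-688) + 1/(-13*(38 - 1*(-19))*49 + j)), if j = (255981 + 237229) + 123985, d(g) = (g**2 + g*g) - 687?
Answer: 580886/549518736887 ≈ 1.0571e-6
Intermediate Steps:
d(g) = -687 + 2*g**2 (d(g) = (g**2 + g**2) - 687 = 2*g**2 - 687 = -687 + 2*g**2)
j = 617195 (j = 493210 + 123985 = 617195)
1/(d(-688) + 1/(-13*(38 - 1*(-19))*49 + j)) = 1/((-687 + 2*(-688)**2) + 1/(-13*(38 - 1*(-19))*49 + 617195)) = 1/((-687 + 2*473344) + 1/(-13*(38 + 19)*49 + 617195)) = 1/((-687 + 946688) + 1/(-13*57*49 + 617195)) = 1/(946001 + 1/(-741*49 + 617195)) = 1/(946001 + 1/(-36309 + 617195)) = 1/(946001 + 1/580886) = 1/(549518736887/580886) = 580886/549518736887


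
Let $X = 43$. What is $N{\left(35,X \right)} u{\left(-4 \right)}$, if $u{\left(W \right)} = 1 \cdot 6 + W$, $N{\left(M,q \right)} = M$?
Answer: $70$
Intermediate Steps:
$u{\left(W \right)} = 6 + W$
$N{\left(35,X \right)} u{\left(-4 \right)} = 35 \left(6 - 4\right) = 35 \cdot 2 = 70$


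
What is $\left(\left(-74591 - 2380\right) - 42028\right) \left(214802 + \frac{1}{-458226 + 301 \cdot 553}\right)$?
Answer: $- \frac{7458074776031055}{291773} \approx -2.5561 \cdot 10^{10}$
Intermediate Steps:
$\left(\left(-74591 - 2380\right) - 42028\right) \left(214802 + \frac{1}{-458226 + 301 \cdot 553}\right) = \left(-76971 - 42028\right) \left(214802 + \frac{1}{-458226 + 166453}\right) = - 118999 \left(214802 + \frac{1}{-291773}\right) = - 118999 \left(214802 - \frac{1}{291773}\right) = \left(-118999\right) \frac{62673423945}{291773} = - \frac{7458074776031055}{291773}$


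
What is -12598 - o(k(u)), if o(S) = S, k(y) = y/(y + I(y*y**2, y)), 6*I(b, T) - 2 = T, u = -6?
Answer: -125989/10 ≈ -12599.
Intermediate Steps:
I(b, T) = 1/3 + T/6
k(y) = y/(1/3 + 7*y/6) (k(y) = y/(y + (1/3 + y/6)) = y/(1/3 + 7*y/6))
-12598 - o(k(u)) = -12598 - 6*(-6)/(2 + 7*(-6)) = -12598 - 6*(-6)/(2 - 42) = -12598 - 6*(-6)/(-40) = -12598 - 6*(-6)*(-1)/40 = -12598 - 1*9/10 = -12598 - 9/10 = -125989/10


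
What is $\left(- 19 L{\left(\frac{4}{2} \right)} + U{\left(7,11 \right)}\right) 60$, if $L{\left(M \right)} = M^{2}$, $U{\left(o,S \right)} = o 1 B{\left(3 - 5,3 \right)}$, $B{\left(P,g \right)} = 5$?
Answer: $-2460$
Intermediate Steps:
$U{\left(o,S \right)} = 5 o$ ($U{\left(o,S \right)} = o 1 \cdot 5 = o 5 = 5 o$)
$\left(- 19 L{\left(\frac{4}{2} \right)} + U{\left(7,11 \right)}\right) 60 = \left(- 19 \left(\frac{4}{2}\right)^{2} + 5 \cdot 7\right) 60 = \left(- 19 \left(4 \cdot \frac{1}{2}\right)^{2} + 35\right) 60 = \left(- 19 \cdot 2^{2} + 35\right) 60 = \left(\left(-19\right) 4 + 35\right) 60 = \left(-76 + 35\right) 60 = \left(-41\right) 60 = -2460$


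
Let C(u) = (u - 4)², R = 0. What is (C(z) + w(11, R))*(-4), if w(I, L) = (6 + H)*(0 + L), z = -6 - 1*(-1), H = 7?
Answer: -324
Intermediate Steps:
z = -5 (z = -6 + 1 = -5)
w(I, L) = 13*L (w(I, L) = (6 + 7)*(0 + L) = 13*L)
C(u) = (-4 + u)²
(C(z) + w(11, R))*(-4) = ((-4 - 5)² + 13*0)*(-4) = ((-9)² + 0)*(-4) = (81 + 0)*(-4) = 81*(-4) = -324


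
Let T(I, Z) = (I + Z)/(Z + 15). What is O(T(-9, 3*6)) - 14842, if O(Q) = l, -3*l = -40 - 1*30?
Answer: -44456/3 ≈ -14819.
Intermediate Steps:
l = 70/3 (l = -(-40 - 1*30)/3 = -(-40 - 30)/3 = -1/3*(-70) = 70/3 ≈ 23.333)
T(I, Z) = (I + Z)/(15 + Z)
O(Q) = 70/3
O(T(-9, 3*6)) - 14842 = 70/3 - 14842 = -44456/3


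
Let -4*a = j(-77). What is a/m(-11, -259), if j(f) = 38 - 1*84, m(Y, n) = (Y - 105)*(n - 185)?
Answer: 23/103008 ≈ 0.00022328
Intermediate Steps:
m(Y, n) = (-185 + n)*(-105 + Y) (m(Y, n) = (-105 + Y)*(-185 + n) = (-185 + n)*(-105 + Y))
j(f) = -46 (j(f) = 38 - 84 = -46)
a = 23/2 (a = -1/4*(-46) = 23/2 ≈ 11.500)
a/m(-11, -259) = 23/(2*(19425 - 185*(-11) - 105*(-259) - 11*(-259))) = 23/(2*(19425 + 2035 + 27195 + 2849)) = (23/2)/51504 = (23/2)*(1/51504) = 23/103008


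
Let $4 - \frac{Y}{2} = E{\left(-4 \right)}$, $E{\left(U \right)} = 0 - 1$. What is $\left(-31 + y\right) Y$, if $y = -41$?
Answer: $-720$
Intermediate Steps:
$E{\left(U \right)} = -1$ ($E{\left(U \right)} = 0 - 1 = -1$)
$Y = 10$ ($Y = 8 - -2 = 8 + 2 = 10$)
$\left(-31 + y\right) Y = \left(-31 - 41\right) 10 = \left(-72\right) 10 = -720$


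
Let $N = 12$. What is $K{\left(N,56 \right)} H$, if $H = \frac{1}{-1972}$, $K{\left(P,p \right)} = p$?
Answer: $- \frac{14}{493} \approx -0.028398$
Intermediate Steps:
$H = - \frac{1}{1972} \approx -0.0005071$
$K{\left(N,56 \right)} H = 56 \left(- \frac{1}{1972}\right) = - \frac{14}{493}$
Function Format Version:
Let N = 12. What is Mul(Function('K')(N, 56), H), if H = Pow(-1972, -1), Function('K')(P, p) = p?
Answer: Rational(-14, 493) ≈ -0.028398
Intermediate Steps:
H = Rational(-1, 1972) ≈ -0.00050710
Mul(Function('K')(N, 56), H) = Mul(56, Rational(-1, 1972)) = Rational(-14, 493)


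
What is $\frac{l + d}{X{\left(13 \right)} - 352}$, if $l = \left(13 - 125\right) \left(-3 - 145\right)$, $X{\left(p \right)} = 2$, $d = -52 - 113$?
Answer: $- \frac{16411}{350} \approx -46.889$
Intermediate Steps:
$d = -165$ ($d = -52 - 113 = -165$)
$l = 16576$ ($l = \left(-112\right) \left(-148\right) = 16576$)
$\frac{l + d}{X{\left(13 \right)} - 352} = \frac{16576 - 165}{2 - 352} = \frac{16411}{-350} = 16411 \left(- \frac{1}{350}\right) = - \frac{16411}{350}$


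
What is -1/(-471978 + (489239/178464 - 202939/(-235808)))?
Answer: 657550608/310347052366127 ≈ 2.1188e-6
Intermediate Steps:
-1/(-471978 + (489239/178464 - 202939/(-235808))) = -1/(-471978 + (489239*(1/178464) - 202939*(-1/235808))) = -1/(-471978 + (489239/178464 + 202939/235808)) = -1/(-471978 + 2368496497/657550608) = -1/(-310347052366127/657550608) = -1*(-657550608/310347052366127) = 657550608/310347052366127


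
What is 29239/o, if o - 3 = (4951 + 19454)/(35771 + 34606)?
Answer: 97988243/11216 ≈ 8736.5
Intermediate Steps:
o = 78512/23459 (o = 3 + (4951 + 19454)/(35771 + 34606) = 3 + 24405/70377 = 3 + 24405*(1/70377) = 3 + 8135/23459 = 78512/23459 ≈ 3.3468)
29239/o = 29239/(78512/23459) = 29239*(23459/78512) = 97988243/11216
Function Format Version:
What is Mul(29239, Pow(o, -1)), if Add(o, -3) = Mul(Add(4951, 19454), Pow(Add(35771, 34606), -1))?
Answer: Rational(97988243, 11216) ≈ 8736.5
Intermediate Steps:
o = Rational(78512, 23459) (o = Add(3, Mul(Add(4951, 19454), Pow(Add(35771, 34606), -1))) = Add(3, Mul(24405, Pow(70377, -1))) = Add(3, Mul(24405, Rational(1, 70377))) = Add(3, Rational(8135, 23459)) = Rational(78512, 23459) ≈ 3.3468)
Mul(29239, Pow(o, -1)) = Mul(29239, Pow(Rational(78512, 23459), -1)) = Mul(29239, Rational(23459, 78512)) = Rational(97988243, 11216)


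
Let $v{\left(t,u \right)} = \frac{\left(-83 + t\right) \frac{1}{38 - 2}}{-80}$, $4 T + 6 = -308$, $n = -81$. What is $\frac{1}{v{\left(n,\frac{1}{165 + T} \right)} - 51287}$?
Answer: $- \frac{720}{36926599} \approx -1.9498 \cdot 10^{-5}$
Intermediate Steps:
$T = - \frac{157}{2}$ ($T = - \frac{3}{2} + \frac{1}{4} \left(-308\right) = - \frac{3}{2} - 77 = - \frac{157}{2} \approx -78.5$)
$v{\left(t,u \right)} = \frac{83}{2880} - \frac{t}{2880}$ ($v{\left(t,u \right)} = \frac{-83 + t}{36} \left(- \frac{1}{80}\right) = \left(-83 + t\right) \frac{1}{36} \left(- \frac{1}{80}\right) = \left(- \frac{83}{36} + \frac{t}{36}\right) \left(- \frac{1}{80}\right) = \frac{83}{2880} - \frac{t}{2880}$)
$\frac{1}{v{\left(n,\frac{1}{165 + T} \right)} - 51287} = \frac{1}{\left(\frac{83}{2880} - - \frac{9}{320}\right) - 51287} = \frac{1}{\left(\frac{83}{2880} + \frac{9}{320}\right) - 51287} = \frac{1}{\frac{41}{720} - 51287} = \frac{1}{- \frac{36926599}{720}} = - \frac{720}{36926599}$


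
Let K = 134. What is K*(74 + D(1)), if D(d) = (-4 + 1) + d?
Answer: 9648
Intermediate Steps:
D(d) = -3 + d
K*(74 + D(1)) = 134*(74 + (-3 + 1)) = 134*(74 - 2) = 134*72 = 9648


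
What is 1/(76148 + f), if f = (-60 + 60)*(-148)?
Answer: 1/76148 ≈ 1.3132e-5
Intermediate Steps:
f = 0 (f = 0*(-148) = 0)
1/(76148 + f) = 1/(76148 + 0) = 1/76148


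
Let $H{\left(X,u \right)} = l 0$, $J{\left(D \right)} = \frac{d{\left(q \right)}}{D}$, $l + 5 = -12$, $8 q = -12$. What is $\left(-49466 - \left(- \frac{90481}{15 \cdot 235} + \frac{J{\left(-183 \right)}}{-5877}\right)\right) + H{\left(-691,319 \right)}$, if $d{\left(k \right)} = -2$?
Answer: $- \frac{62477842252643}{1263701925} \approx -49440.0$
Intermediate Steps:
$q = - \frac{3}{2}$ ($q = \frac{1}{8} \left(-12\right) = - \frac{3}{2} \approx -1.5$)
$l = -17$ ($l = -5 - 12 = -17$)
$J{\left(D \right)} = - \frac{2}{D}$
$H{\left(X,u \right)} = 0$ ($H{\left(X,u \right)} = \left(-17\right) 0 = 0$)
$\left(-49466 - \left(- \frac{90481}{15 \cdot 235} + \frac{J{\left(-183 \right)}}{-5877}\right)\right) + H{\left(-691,319 \right)} = \left(-49466 - \left(- \frac{90481}{15 \cdot 235} + \frac{\left(-2\right) \frac{1}{-183}}{-5877}\right)\right) + 0 = \left(-49466 - \left(- \frac{90481}{3525} + \left(-2\right) \left(- \frac{1}{183}\right) \left(- \frac{1}{5877}\right)\right)\right) + 0 = \left(-49466 - \left(\left(-90481\right) \frac{1}{3525} + \frac{2}{183} \left(- \frac{1}{5877}\right)\right)\right) + 0 = \left(-49466 - \left(- \frac{90481}{3525} - \frac{2}{1075491}\right)\right) + 0 = \left(-49466 - - \frac{32437169407}{1263701925}\right) + 0 = \left(-49466 + \frac{32437169407}{1263701925}\right) + 0 = - \frac{62477842252643}{1263701925} + 0 = - \frac{62477842252643}{1263701925}$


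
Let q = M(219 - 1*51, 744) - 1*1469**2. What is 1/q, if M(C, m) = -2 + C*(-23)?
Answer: -1/2161827 ≈ -4.6257e-7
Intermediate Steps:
M(C, m) = -2 - 23*C
q = -2161827 (q = (-2 - 23*(219 - 1*51)) - 1*1469**2 = (-2 - 23*(219 - 51)) - 1*2157961 = (-2 - 23*168) - 2157961 = (-2 - 3864) - 2157961 = -3866 - 2157961 = -2161827)
1/q = 1/(-2161827) = -1/2161827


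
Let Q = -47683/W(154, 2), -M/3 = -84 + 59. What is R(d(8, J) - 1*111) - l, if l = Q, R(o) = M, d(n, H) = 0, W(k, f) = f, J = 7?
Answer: 47833/2 ≈ 23917.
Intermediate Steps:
M = 75 (M = -3*(-84 + 59) = -3*(-25) = 75)
Q = -47683/2 ≈ -23842.
R(o) = 75
l = -47683/2 ≈ -23842.
R(d(8, J) - 1*111) - l = 75 - 1*(-47683/2) = 75 + 47683/2 = 47833/2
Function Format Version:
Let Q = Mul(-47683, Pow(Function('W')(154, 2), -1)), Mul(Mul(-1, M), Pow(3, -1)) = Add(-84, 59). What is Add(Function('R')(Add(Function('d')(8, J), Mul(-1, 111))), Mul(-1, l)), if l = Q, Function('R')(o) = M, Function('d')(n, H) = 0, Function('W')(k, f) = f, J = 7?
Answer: Rational(47833, 2) ≈ 23917.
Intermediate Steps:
M = 75 (M = Mul(-3, Add(-84, 59)) = Mul(-3, -25) = 75)
Q = Rational(-47683, 2) (Q = Mul(-47683, Pow(2, -1)) = Mul(-47683, Rational(1, 2)) = Rational(-47683, 2) ≈ -23842.)
Function('R')(o) = 75
l = Rational(-47683, 2) ≈ -23842.
Add(Function('R')(Add(Function('d')(8, J), Mul(-1, 111))), Mul(-1, l)) = Add(75, Mul(-1, Rational(-47683, 2))) = Add(75, Rational(47683, 2)) = Rational(47833, 2)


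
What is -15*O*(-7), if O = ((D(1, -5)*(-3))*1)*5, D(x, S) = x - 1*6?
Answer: 7875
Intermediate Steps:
D(x, S) = -6 + x (D(x, S) = x - 6 = -6 + x)
O = 75 (O = (((-6 + 1)*(-3))*1)*5 = (-5*(-3)*1)*5 = (15*1)*5 = 15*5 = 75)
-15*O*(-7) = -15*75*(-7) = -1125*(-7) = 7875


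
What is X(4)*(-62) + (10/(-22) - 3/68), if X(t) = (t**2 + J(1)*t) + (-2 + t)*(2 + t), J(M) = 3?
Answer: -1855413/748 ≈ -2480.5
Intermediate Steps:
X(t) = t**2 + 3*t + (-2 + t)*(2 + t) (X(t) = (t**2 + 3*t) + (-2 + t)*(2 + t) = t**2 + 3*t + (-2 + t)*(2 + t))
X(4)*(-62) + (10/(-22) - 3/68) = (-4 + 2*4**2 + 3*4)*(-62) + (10/(-22) - 3/68) = (-4 + 2*16 + 12)*(-62) + (10*(-1/22) - 3*1/68) = (-4 + 32 + 12)*(-62) + (-5/11 - 3/68) = 40*(-62) - 373/748 = -2480 - 373/748 = -1855413/748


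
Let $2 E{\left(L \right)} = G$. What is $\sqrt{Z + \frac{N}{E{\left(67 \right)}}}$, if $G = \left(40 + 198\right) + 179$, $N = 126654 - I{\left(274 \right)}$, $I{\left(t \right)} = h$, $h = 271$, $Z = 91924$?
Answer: $\frac{\sqrt{16089975858}}{417} \approx 304.19$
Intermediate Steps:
$I{\left(t \right)} = 271$
$N = 126383$ ($N = 126654 - 271 = 126383$)
$G = 417$ ($G = 238 + 179 = 417$)
$E{\left(L \right)} = \frac{417}{2}$ ($E{\left(L \right)} = \frac{1}{2} \cdot 417 = \frac{417}{2}$)
$\sqrt{Z + \frac{N}{E{\left(67 \right)}}} = \sqrt{91924 + \frac{126383}{\frac{417}{2}}} = \sqrt{91924 + 126383 \cdot \frac{2}{417}} = \sqrt{91924 + \frac{252766}{417}} = \sqrt{\frac{38585074}{417}} = \frac{\sqrt{16089975858}}{417}$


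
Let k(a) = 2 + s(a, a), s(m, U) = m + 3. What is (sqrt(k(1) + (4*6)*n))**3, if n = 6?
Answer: 750*sqrt(6) ≈ 1837.1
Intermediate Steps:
s(m, U) = 3 + m
k(a) = 5 + a (k(a) = 2 + (3 + a) = 5 + a)
(sqrt(k(1) + (4*6)*n))**3 = (sqrt((5 + 1) + (4*6)*6))**3 = (sqrt(6 + 24*6))**3 = (sqrt(6 + 144))**3 = (sqrt(150))**3 = (5*sqrt(6))**3 = 750*sqrt(6)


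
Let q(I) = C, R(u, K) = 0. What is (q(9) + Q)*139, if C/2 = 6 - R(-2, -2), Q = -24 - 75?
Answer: -12093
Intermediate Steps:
Q = -99
C = 12 (C = 2*(6 - 1*0) = 2*(6 + 0) = 2*6 = 12)
q(I) = 12
(q(9) + Q)*139 = (12 - 99)*139 = -87*139 = -12093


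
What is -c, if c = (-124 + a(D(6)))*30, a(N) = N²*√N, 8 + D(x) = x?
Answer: 3720 - 120*I*√2 ≈ 3720.0 - 169.71*I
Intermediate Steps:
D(x) = -8 + x
a(N) = N^(5/2)
c = -3720 + 120*I*√2 (c = (-124 + (-8 + 6)^(5/2))*30 = (-124 + (-2)^(5/2))*30 = (-124 + 4*I*√2)*30 = -3720 + 120*I*√2 ≈ -3720.0 + 169.71*I)
-c = -(-3720 + 120*I*√2) = 3720 - 120*I*√2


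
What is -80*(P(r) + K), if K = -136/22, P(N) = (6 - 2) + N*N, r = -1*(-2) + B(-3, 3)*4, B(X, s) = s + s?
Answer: -592960/11 ≈ -53905.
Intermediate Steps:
B(X, s) = 2*s
r = 26 (r = -1*(-2) + (2*3)*4 = 2 + 6*4 = 2 + 24 = 26)
P(N) = 4 + N**2
K = -68/11 (K = -136*1/22 = -68/11 ≈ -6.1818)
-80*(P(r) + K) = -80*((4 + 26**2) - 68/11) = -80*((4 + 676) - 68/11) = -80*(680 - 68/11) = -80*7412/11 = -592960/11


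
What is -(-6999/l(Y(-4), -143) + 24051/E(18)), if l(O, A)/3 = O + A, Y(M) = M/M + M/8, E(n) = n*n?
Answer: -929591/10260 ≈ -90.603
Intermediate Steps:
E(n) = n²
Y(M) = 1 + M/8 (Y(M) = 1 + M*(⅛) = 1 + M/8)
l(O, A) = 3*A + 3*O (l(O, A) = 3*(O + A) = 3*(A + O) = 3*A + 3*O)
-(-6999/l(Y(-4), -143) + 24051/E(18)) = -(-6999/(3*(-143) + 3*(1 + (⅛)*(-4))) + 24051/(18²)) = -(-6999/(-429 + 3*(1 - ½)) + 24051/324) = -(-6999/(-429 + 3*(½)) + 24051*(1/324)) = -(-6999/(-429 + 3/2) + 8017/108) = -(-6999/(-855/2) + 8017/108) = -(-6999*(-2/855) + 8017/108) = -(4666/285 + 8017/108) = -1*929591/10260 = -929591/10260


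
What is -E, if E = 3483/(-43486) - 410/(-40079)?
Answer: 121765897/1742875394 ≈ 0.069865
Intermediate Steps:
E = -121765897/1742875394 (E = 3483*(-1/43486) - 410*(-1/40079) = -3483/43486 + 410/40079 = -121765897/1742875394 ≈ -0.069865)
-E = -1*(-121765897/1742875394) = 121765897/1742875394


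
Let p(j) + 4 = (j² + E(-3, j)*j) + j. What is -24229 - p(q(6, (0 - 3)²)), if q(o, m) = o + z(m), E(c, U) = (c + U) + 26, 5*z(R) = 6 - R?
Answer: -610323/25 ≈ -24413.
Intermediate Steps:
z(R) = 6/5 - R/5 (z(R) = (6 - R)/5 = 6/5 - R/5)
E(c, U) = 26 + U + c (E(c, U) = (U + c) + 26 = 26 + U + c)
q(o, m) = 6/5 + o - m/5 (q(o, m) = o + (6/5 - m/5) = 6/5 + o - m/5)
p(j) = -4 + j + j² + j*(23 + j) (p(j) = -4 + ((j² + (26 + j - 3)*j) + j) = -4 + ((j² + (23 + j)*j) + j) = -4 + ((j² + j*(23 + j)) + j) = -4 + (j + j² + j*(23 + j)) = -4 + j + j² + j*(23 + j))
-24229 - p(q(6, (0 - 3)²)) = -24229 - (-4 + 2*(6/5 + 6 - (0 - 3)²/5)² + 24*(6/5 + 6 - (0 - 3)²/5)) = -24229 - (-4 + 2*(6/5 + 6 - ⅕*(-3)²)² + 24*(6/5 + 6 - ⅕*(-3)²)) = -24229 - (-4 + 2*(6/5 + 6 - ⅕*9)² + 24*(6/5 + 6 - ⅕*9)) = -24229 - (-4 + 2*(6/5 + 6 - 9/5)² + 24*(6/5 + 6 - 9/5)) = -24229 - (-4 + 2*(27/5)² + 24*(27/5)) = -24229 - (-4 + 2*(729/25) + 648/5) = -24229 - (-4 + 1458/25 + 648/5) = -24229 - 1*4598/25 = -24229 - 4598/25 = -610323/25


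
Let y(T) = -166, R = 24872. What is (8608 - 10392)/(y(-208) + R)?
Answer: -892/12353 ≈ -0.072209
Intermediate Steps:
(8608 - 10392)/(y(-208) + R) = (8608 - 10392)/(-166 + 24872) = -1784/24706 = -1784*1/24706 = -892/12353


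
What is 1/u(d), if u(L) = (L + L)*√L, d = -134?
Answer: I*√134/35912 ≈ 0.00032234*I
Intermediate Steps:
u(L) = 2*L^(3/2) (u(L) = (2*L)*√L = 2*L^(3/2))
1/u(d) = 1/(2*(-134)^(3/2)) = 1/(2*(-134*I*√134)) = 1/(-268*I*√134) = I*√134/35912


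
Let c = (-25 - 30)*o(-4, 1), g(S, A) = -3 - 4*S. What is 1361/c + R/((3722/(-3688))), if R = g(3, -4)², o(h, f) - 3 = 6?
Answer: -207908321/921195 ≈ -225.69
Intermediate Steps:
o(h, f) = 9 (o(h, f) = 3 + 6 = 9)
c = -495 (c = (-25 - 30)*9 = -55*9 = -495)
R = 225 (R = (-3 - 4*3)² = (-3 - 12)² = (-15)² = 225)
1361/c + R/((3722/(-3688))) = 1361/(-495) + 225/((3722/(-3688))) = 1361*(-1/495) + 225/((3722*(-1/3688))) = -1361/495 + 225/(-1861/1844) = -1361/495 + 225*(-1844/1861) = -1361/495 - 414900/1861 = -207908321/921195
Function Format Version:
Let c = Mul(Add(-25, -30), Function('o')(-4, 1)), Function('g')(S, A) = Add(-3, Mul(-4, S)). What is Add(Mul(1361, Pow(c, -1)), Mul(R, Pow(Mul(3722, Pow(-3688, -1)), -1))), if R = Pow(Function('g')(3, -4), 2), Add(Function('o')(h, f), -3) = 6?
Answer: Rational(-207908321, 921195) ≈ -225.69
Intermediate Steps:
Function('o')(h, f) = 9 (Function('o')(h, f) = Add(3, 6) = 9)
c = -495 (c = Mul(Add(-25, -30), 9) = Mul(-55, 9) = -495)
R = 225 (R = Pow(Add(-3, Mul(-4, 3)), 2) = Pow(Add(-3, -12), 2) = Pow(-15, 2) = 225)
Add(Mul(1361, Pow(c, -1)), Mul(R, Pow(Mul(3722, Pow(-3688, -1)), -1))) = Add(Mul(1361, Pow(-495, -1)), Mul(225, Pow(Mul(3722, Pow(-3688, -1)), -1))) = Add(Mul(1361, Rational(-1, 495)), Mul(225, Pow(Mul(3722, Rational(-1, 3688)), -1))) = Add(Rational(-1361, 495), Mul(225, Pow(Rational(-1861, 1844), -1))) = Add(Rational(-1361, 495), Mul(225, Rational(-1844, 1861))) = Add(Rational(-1361, 495), Rational(-414900, 1861)) = Rational(-207908321, 921195)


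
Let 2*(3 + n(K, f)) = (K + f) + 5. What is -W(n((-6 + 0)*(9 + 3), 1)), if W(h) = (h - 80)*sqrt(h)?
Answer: 696*I ≈ 696.0*I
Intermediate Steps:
n(K, f) = -1/2 + K/2 + f/2 (n(K, f) = -3 + ((K + f) + 5)/2 = -3 + (5 + K + f)/2 = -3 + (5/2 + K/2 + f/2) = -1/2 + K/2 + f/2)
W(h) = sqrt(h)*(-80 + h) (W(h) = (-80 + h)*sqrt(h) = sqrt(h)*(-80 + h))
-W(n((-6 + 0)*(9 + 3), 1)) = -sqrt(-1/2 + ((-6 + 0)*(9 + 3))/2 + (1/2)*1)*(-80 + (-1/2 + ((-6 + 0)*(9 + 3))/2 + (1/2)*1)) = -sqrt(-1/2 + (-6*12)/2 + 1/2)*(-80 + (-1/2 + (-6*12)/2 + 1/2)) = -sqrt(-1/2 + (1/2)*(-72) + 1/2)*(-80 + (-1/2 + (1/2)*(-72) + 1/2)) = -sqrt(-1/2 - 36 + 1/2)*(-80 + (-1/2 - 36 + 1/2)) = -sqrt(-36)*(-80 - 36) = -6*I*(-116) = -(-696)*I = 696*I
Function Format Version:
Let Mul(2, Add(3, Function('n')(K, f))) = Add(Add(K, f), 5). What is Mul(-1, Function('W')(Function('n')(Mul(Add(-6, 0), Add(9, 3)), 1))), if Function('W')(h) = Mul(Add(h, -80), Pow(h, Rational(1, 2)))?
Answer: Mul(696, I) ≈ Mul(696.00, I)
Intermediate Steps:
Function('n')(K, f) = Add(Rational(-1, 2), Mul(Rational(1, 2), K), Mul(Rational(1, 2), f)) (Function('n')(K, f) = Add(-3, Mul(Rational(1, 2), Add(Add(K, f), 5))) = Add(-3, Mul(Rational(1, 2), Add(5, K, f))) = Add(-3, Add(Rational(5, 2), Mul(Rational(1, 2), K), Mul(Rational(1, 2), f))) = Add(Rational(-1, 2), Mul(Rational(1, 2), K), Mul(Rational(1, 2), f)))
Function('W')(h) = Mul(Pow(h, Rational(1, 2)), Add(-80, h)) (Function('W')(h) = Mul(Add(-80, h), Pow(h, Rational(1, 2))) = Mul(Pow(h, Rational(1, 2)), Add(-80, h)))
Mul(-1, Function('W')(Function('n')(Mul(Add(-6, 0), Add(9, 3)), 1))) = Mul(-1, Mul(Pow(Add(Rational(-1, 2), Mul(Rational(1, 2), Mul(Add(-6, 0), Add(9, 3))), Mul(Rational(1, 2), 1)), Rational(1, 2)), Add(-80, Add(Rational(-1, 2), Mul(Rational(1, 2), Mul(Add(-6, 0), Add(9, 3))), Mul(Rational(1, 2), 1))))) = Mul(-1, Mul(Pow(Add(Rational(-1, 2), Mul(Rational(1, 2), Mul(-6, 12)), Rational(1, 2)), Rational(1, 2)), Add(-80, Add(Rational(-1, 2), Mul(Rational(1, 2), Mul(-6, 12)), Rational(1, 2))))) = Mul(-1, Mul(Pow(Add(Rational(-1, 2), Mul(Rational(1, 2), -72), Rational(1, 2)), Rational(1, 2)), Add(-80, Add(Rational(-1, 2), Mul(Rational(1, 2), -72), Rational(1, 2))))) = Mul(-1, Mul(Pow(Add(Rational(-1, 2), -36, Rational(1, 2)), Rational(1, 2)), Add(-80, Add(Rational(-1, 2), -36, Rational(1, 2))))) = Mul(-1, Mul(Pow(-36, Rational(1, 2)), Add(-80, -36))) = Mul(-1, Mul(Mul(6, I), -116)) = Mul(-1, Mul(-696, I)) = Mul(696, I)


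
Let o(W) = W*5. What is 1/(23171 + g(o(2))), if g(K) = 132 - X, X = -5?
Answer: 1/23308 ≈ 4.2904e-5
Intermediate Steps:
o(W) = 5*W
g(K) = 137 (g(K) = 132 - 1*(-5) = 132 + 5 = 137)
1/(23171 + g(o(2))) = 1/(23171 + 137) = 1/23308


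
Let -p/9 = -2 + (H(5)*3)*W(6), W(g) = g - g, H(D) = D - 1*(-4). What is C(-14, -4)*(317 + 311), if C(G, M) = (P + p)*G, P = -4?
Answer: -123088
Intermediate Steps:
H(D) = 4 + D (H(D) = D + 4 = 4 + D)
W(g) = 0
p = 18 (p = -9*(-2 + ((4 + 5)*3)*0) = -9*(-2 + (9*3)*0) = -9*(-2 + 27*0) = -9*(-2 + 0) = -9*(-2) = 18)
C(G, M) = 14*G (C(G, M) = (-4 + 18)*G = 14*G)
C(-14, -4)*(317 + 311) = (14*(-14))*(317 + 311) = -196*628 = -123088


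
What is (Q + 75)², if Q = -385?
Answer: 96100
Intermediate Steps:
(Q + 75)² = (-385 + 75)² = (-310)² = 96100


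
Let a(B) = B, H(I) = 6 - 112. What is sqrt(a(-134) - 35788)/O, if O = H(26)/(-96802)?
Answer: 48401*I*sqrt(35922)/53 ≈ 1.7308e+5*I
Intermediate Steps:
H(I) = -106
O = 53/48401 (O = -106/(-96802) = -106*(-1/96802) = 53/48401 ≈ 0.0010950)
sqrt(a(-134) - 35788)/O = sqrt(-134 - 35788)/(53/48401) = sqrt(-35922)*(48401/53) = (I*sqrt(35922))*(48401/53) = 48401*I*sqrt(35922)/53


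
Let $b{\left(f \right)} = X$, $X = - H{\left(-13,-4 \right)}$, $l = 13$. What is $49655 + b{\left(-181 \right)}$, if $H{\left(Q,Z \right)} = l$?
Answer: $49642$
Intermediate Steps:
$H{\left(Q,Z \right)} = 13$
$X = -13$ ($X = \left(-1\right) 13 = -13$)
$b{\left(f \right)} = -13$
$49655 + b{\left(-181 \right)} = 49655 - 13 = 49642$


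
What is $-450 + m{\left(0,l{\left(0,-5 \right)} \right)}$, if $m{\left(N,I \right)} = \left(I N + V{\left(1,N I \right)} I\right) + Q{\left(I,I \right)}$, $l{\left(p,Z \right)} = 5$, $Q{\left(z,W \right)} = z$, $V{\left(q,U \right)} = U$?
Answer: $-445$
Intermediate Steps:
$m{\left(N,I \right)} = I + I N + N I^{2}$ ($m{\left(N,I \right)} = \left(I N + N I I\right) + I = \left(I N + I N I\right) + I = \left(I N + N I^{2}\right) + I = I + I N + N I^{2}$)
$-450 + m{\left(0,l{\left(0,-5 \right)} \right)} = -450 + 5 \left(1 + 0 + 5 \cdot 0\right) = -450 + 5 \left(1 + 0 + 0\right) = -450 + 5 \cdot 1 = -450 + 5 = -445$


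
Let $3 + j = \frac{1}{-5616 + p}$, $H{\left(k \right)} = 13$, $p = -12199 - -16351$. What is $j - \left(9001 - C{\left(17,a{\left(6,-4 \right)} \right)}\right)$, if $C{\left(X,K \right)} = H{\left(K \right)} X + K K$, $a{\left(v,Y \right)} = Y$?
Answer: $- \frac{12834889}{1464} \approx -8767.0$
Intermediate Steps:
$p = 4152$ ($p = -12199 + 16351 = 4152$)
$C{\left(X,K \right)} = K^{2} + 13 X$ ($C{\left(X,K \right)} = 13 X + K K = 13 X + K^{2} = K^{2} + 13 X$)
$j = - \frac{4393}{1464}$ ($j = -3 + \frac{1}{-5616 + 4152} = -3 + \frac{1}{-1464} = -3 - \frac{1}{1464} = - \frac{4393}{1464} \approx -3.0007$)
$j - \left(9001 - C{\left(17,a{\left(6,-4 \right)} \right)}\right) = - \frac{4393}{1464} - \left(9001 - \left(\left(-4\right)^{2} + 13 \cdot 17\right)\right) = - \frac{4393}{1464} - \left(9001 - \left(16 + 221\right)\right) = - \frac{4393}{1464} - \left(9001 - 237\right) = - \frac{4393}{1464} - 8764 = - \frac{12834889}{1464}$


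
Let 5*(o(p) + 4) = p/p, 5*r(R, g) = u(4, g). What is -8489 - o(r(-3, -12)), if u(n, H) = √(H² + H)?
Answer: -42426/5 ≈ -8485.2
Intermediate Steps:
u(n, H) = √(H + H²)
r(R, g) = √(g*(1 + g))/5
o(p) = -19/5 (o(p) = -4 + (p/p)/5 = -4 + (⅕)*1 = -4 + ⅕ = -19/5)
-8489 - o(r(-3, -12)) = -8489 - 1*(-19/5) = -8489 + 19/5 = -42426/5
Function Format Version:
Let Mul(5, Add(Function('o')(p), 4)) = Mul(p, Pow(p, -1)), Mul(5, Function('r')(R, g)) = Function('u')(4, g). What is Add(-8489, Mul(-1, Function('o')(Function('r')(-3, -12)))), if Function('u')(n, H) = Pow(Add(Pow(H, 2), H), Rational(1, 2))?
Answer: Rational(-42426, 5) ≈ -8485.2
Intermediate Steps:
Function('u')(n, H) = Pow(Add(H, Pow(H, 2)), Rational(1, 2))
Function('r')(R, g) = Mul(Rational(1, 5), Pow(Mul(g, Add(1, g)), Rational(1, 2)))
Function('o')(p) = Rational(-19, 5) (Function('o')(p) = Add(-4, Mul(Rational(1, 5), Mul(p, Pow(p, -1)))) = Add(-4, Mul(Rational(1, 5), 1)) = Add(-4, Rational(1, 5)) = Rational(-19, 5))
Add(-8489, Mul(-1, Function('o')(Function('r')(-3, -12)))) = Add(-8489, Mul(-1, Rational(-19, 5))) = Add(-8489, Rational(19, 5)) = Rational(-42426, 5)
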